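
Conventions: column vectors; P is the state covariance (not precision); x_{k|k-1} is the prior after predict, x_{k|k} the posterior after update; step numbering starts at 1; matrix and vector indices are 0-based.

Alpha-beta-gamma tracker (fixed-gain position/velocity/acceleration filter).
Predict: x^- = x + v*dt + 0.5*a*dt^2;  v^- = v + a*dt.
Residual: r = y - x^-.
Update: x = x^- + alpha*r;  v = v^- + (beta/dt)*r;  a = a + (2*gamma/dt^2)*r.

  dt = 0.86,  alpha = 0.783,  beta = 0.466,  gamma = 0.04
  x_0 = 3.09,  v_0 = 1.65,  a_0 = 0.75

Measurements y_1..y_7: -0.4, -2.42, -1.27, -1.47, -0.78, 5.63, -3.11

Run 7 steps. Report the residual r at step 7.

step 1: x_pred=4.7863  r=-5.1864  x^+=0.7254  v^+=-0.5153  a^+=0.1890
step 2: x_pred=0.3522  r=-2.7722  x^+=-1.8184  v^+=-1.8549  a^+=-0.1108
step 3: x_pred=-3.4546  r=2.1846  x^+=-1.7441  v^+=-0.7664  a^+=0.1255
step 4: x_pred=-2.3568  r=0.8868  x^+=-1.6624  v^+=-0.1780  a^+=0.2214
step 5: x_pred=-1.7337  r=0.9537  x^+=-0.9869  v^+=0.5291  a^+=0.3245
step 6: x_pred=-0.4119  r=6.0419  x^+=4.3189  v^+=4.0821  a^+=0.9781
step 7: x_pred=8.1912  r=-11.3012  x^+=-0.6576  v^+=-1.2005  a^+=-0.2443

resid = -11.3012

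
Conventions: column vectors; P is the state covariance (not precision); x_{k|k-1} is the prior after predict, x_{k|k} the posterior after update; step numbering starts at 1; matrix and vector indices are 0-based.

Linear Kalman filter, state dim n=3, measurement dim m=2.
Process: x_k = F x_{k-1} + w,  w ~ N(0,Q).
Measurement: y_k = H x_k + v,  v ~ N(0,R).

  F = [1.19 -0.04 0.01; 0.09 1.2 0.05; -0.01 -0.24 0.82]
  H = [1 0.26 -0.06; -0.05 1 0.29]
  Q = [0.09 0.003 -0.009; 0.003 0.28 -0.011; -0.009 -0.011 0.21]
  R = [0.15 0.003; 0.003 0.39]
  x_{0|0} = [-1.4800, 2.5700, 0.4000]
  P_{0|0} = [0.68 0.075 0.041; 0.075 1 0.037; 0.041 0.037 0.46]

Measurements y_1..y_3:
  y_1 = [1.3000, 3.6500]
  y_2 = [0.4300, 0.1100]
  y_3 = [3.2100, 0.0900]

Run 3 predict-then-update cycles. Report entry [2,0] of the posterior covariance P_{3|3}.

P_post[2,0] = 0.1083

step 1: x^-=[-1.8600, 2.9708, -0.2740]  P^-=[1.0484 0.1377 0.0136; 0.1377 1.7477 -0.2443; 0.0136 -0.2443 0.5621]  S=[1.3962 0.5314; 0.5314 2.0317]  K=[0.8432 -0.1766; 0.1353 0.7866; -0.0495 -0.0274]  nu=[2.3712, 0.6657]  x^+=[0.0218, 3.8151, -0.4096]  P^+=[0.1507 -0.0790 0.0697; -0.0790 0.3521 -0.1685; 0.0697 -0.1685 0.5557]
step 2: x^-=[-0.1308, 4.5596, -1.2517]  P^-=[0.3133 -0.1075 0.0936; -0.1075 0.7530 -0.2458; 0.0936 -0.2458 0.6688]  S=[0.4571 0.0890; 0.0890 1.0655]  K=[0.6399 -0.1436; 0.1015 0.6364; -0.0128 -0.0520]  nu=[-0.6998, -4.0931]  x^+=[0.0091, 1.8839, -1.0300]  P^+=[0.1205 -0.0748 0.0921; -0.0748 0.3053 -0.2088; 0.0921 -0.2088 0.6657]
step 3: x^-=[-0.0748, 2.2100, -1.2968]  P^-=[0.2707 -0.1014 0.1165; -0.1014 0.6819 -0.2654; 0.1165 -0.2654 0.7555]  S=[0.4111 0.0835; 0.0835 0.9889]  K=[0.6044 -0.1331; 0.0996 0.6084; 0.0164 -0.0541]  nu=[2.6324, -1.7476]  x^+=[1.7490, 1.4089, -1.1592]  P^+=[0.1164 -0.0757 0.1083; -0.0757 0.3016 -0.2339; 0.1083 -0.2339 0.7526]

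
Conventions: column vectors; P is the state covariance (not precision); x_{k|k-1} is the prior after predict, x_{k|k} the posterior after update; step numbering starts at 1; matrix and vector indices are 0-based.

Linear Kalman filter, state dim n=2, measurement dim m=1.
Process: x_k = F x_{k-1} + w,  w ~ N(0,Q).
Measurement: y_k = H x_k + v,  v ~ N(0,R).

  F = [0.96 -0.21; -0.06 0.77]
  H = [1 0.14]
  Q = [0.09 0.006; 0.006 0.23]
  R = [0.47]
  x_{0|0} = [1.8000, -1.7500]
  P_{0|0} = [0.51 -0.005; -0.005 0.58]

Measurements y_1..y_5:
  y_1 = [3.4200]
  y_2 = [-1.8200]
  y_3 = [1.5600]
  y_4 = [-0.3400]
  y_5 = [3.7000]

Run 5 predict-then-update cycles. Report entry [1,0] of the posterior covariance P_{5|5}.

step 1: x^-=[2.0955, -1.4555]  P^-=[0.5876 -0.1209; -0.1209 0.5762]  S=[1.0350]  K=[0.5514; -0.0389]  nu=[1.5283]  x^+=[2.9381, -1.5149]  P^+=[0.2730 -0.0987; -0.0987 0.5746]
step 2: x^-=[3.1387, -1.3428]  P^-=[0.4067 -0.1769; -0.1769 0.5808]  S=[0.8386]  K=[0.4555; -0.1139]  nu=[-4.7707]  x^+=[0.9658, -0.7992]  P^+=[0.2327 -0.1333; -0.1333 0.5699]
step 3: x^-=[1.0950, -0.6733]  P^-=[0.3834 -0.1998; -0.1998 0.5811]  S=[0.8088]  K=[0.4394; -0.1465]  nu=[0.5593]  x^+=[1.3407, -0.7552]  P^+=[0.2272 -0.1478; -0.1478 0.5637]
step 4: x^-=[1.4457, -0.6620]  P^-=[0.3838 -0.2093; -0.2093 0.5787]  S=[0.8066]  K=[0.4396; -0.1591]  nu=[-1.6930]  x^+=[0.7015, -0.3927]  P^+=[0.2280 -0.1529; -0.1529 0.5583]
step 5: x^-=[0.7559, -0.3444]  P^-=[0.3864 -0.2124; -0.2124 0.5760]  S=[0.8082]  K=[0.4413; -0.1630]  nu=[2.9923]  x^+=[2.0764, -0.8322]  P^+=[0.2290 -0.1542; -0.1542 0.5545]

P_post[1,0] = -0.1542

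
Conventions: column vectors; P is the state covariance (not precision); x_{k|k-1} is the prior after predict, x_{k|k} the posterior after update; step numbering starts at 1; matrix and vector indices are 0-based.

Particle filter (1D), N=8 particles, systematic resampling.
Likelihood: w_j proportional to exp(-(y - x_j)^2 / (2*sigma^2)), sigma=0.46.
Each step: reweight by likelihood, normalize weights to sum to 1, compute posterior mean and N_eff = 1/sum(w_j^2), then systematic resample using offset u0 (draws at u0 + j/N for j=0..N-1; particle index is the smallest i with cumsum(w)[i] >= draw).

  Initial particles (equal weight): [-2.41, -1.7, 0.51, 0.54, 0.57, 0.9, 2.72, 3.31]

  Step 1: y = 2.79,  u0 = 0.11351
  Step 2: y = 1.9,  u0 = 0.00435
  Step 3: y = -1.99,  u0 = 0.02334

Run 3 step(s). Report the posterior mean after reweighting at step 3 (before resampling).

post_mean = 2.7200

step 1: w=[0.0000, 0.0000, 0.0000, 0.0000, 0.0000, 0.0001, 0.6518, 0.3481]  mean=2.9251  Neff=1.8316  idx=[6, 6, 6, 6, 6, 7, 7, 7]
step 2: w=[0.1948, 0.1948, 0.1948, 0.1948, 0.1948, 0.0087, 0.0087, 0.0087]  mean=2.7354  Neff=5.2652  idx=[0, 0, 1, 1, 2, 3, 3, 4]
step 3: w=[0.1250, 0.1250, 0.1250, 0.1250, 0.1250, 0.1250, 0.1250, 0.1250]  mean=2.7200  Neff=8.0000  idx=[0, 1, 2, 3, 4, 5, 6, 7]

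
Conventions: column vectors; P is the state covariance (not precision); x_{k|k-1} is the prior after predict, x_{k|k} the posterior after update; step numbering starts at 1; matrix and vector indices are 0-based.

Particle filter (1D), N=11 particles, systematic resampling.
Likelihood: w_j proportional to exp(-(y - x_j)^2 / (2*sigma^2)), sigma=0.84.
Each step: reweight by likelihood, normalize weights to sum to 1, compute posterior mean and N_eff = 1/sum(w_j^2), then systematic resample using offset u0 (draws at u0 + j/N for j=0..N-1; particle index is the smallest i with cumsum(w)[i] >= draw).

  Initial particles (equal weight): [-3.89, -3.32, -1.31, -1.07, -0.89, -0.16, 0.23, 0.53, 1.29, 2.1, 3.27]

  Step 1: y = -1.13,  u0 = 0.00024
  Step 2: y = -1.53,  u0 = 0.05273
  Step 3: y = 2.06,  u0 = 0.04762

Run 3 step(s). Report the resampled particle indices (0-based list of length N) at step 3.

resampled_idx = [4, 7, 9, 10, 10, 10, 10, 10, 10, 10, 10]

step 1: w=[0.0012, 0.0085, 0.2497, 0.2548, 0.2453, 0.1312, 0.0689, 0.0363, 0.0040, 0.0002, 0.0000]  mean=-0.8313  Neff=4.7437  idx=[0, 2, 2, 3, 3, 3, 4, 4, 4, 5, 6]
step 2: w=[0.0027, 0.1351, 0.1351, 0.1203, 0.1203, 0.1203, 0.1046, 0.1046, 0.1046, 0.0370, 0.0156]  mean=-1.0321  Neff=8.7467  idx=[1, 2, 2, 3, 4, 4, 5, 6, 7, 8, 9]
step 3: w=[0.0077, 0.0077, 0.0077, 0.0233, 0.0233, 0.0233, 0.0233, 0.0505, 0.0505, 0.0505, 0.7324]  mean=-0.3818  Neff=1.8302  idx=[4, 7, 9, 10, 10, 10, 10, 10, 10, 10, 10]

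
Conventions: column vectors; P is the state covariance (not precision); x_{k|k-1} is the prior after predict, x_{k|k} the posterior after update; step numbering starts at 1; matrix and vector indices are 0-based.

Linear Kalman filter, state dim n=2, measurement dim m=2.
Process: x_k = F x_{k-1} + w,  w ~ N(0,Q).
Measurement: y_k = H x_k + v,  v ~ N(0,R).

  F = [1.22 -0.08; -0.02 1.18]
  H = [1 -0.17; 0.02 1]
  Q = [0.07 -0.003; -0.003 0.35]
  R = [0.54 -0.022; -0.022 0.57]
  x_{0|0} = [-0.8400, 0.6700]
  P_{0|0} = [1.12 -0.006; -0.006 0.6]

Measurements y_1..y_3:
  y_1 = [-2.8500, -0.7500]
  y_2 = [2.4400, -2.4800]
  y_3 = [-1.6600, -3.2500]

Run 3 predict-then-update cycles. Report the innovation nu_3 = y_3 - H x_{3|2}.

innov = [-1.9886, -1.1746]

step 1: x^-=[-1.0784, 0.8074]  P^-=[1.7420 -0.0956; -0.0956 1.1862]  S=[2.3488 -0.2841; -0.2841 1.7530]  K=[0.7593 0.0884; -0.0457 0.6681]  nu=[-1.6343, -1.5358]  x^+=[-2.4550, -0.1440]  P^+=[0.4124 0.0254; 0.0254 0.3813]
step 2: x^-=[-2.9836, -0.1208]  P^-=[0.6813 -0.0124; -0.0124 0.8799]  S=[1.2509 -0.1703; -0.1703 1.4497]  K=[0.5553 0.0661; -0.0476 0.6012]  nu=[5.4031, -2.2995]  x^+=[-0.1352, -1.7607]  P^+=[0.3017 0.0194; 0.0194 0.3433]
step 3: x^-=[-0.0241, -2.0749]  P^-=[0.5175 -0.0148; -0.0148 0.8273]  S=[1.0864 -0.1670; -0.1670 1.3969]  K=[0.4871 0.0551; -0.0530 0.5857]  nu=[-1.9886, -1.1746]  x^+=[-1.0575, -2.6574]  P^+=[0.2644 0.0154; 0.0154 0.3347]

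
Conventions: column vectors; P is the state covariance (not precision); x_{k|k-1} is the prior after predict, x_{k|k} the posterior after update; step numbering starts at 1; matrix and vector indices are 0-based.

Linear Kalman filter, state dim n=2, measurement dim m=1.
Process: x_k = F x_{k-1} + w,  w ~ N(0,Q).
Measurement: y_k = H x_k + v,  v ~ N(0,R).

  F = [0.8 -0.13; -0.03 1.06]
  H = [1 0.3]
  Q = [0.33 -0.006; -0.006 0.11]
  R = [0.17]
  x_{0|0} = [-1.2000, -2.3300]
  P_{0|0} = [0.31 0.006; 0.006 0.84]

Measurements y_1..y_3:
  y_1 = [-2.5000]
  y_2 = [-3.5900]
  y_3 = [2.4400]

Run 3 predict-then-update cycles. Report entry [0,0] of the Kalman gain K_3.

K[0,0] = 0.7297

step 1: x^-=[-0.6571, -2.4338]  P^-=[0.5413 -0.1241; -0.1241 1.0537]  S=[0.7317]  K=[0.6889; 0.2624]  nu=[-1.1128]  x^+=[-1.4237, -2.7258]  P^+=[0.1940 -0.2564; -0.2564 1.0033]
step 2: x^-=[-0.7846, -2.8467]  P^-=[0.5245 -0.3673; -0.3673 1.2538]  S=[0.5869]  K=[0.7058; 0.0150]  nu=[-1.9514]  x^+=[-2.1620, -2.8760]  P^+=[0.2321 -0.3736; -0.3736 1.2537]
step 3: x^-=[-1.3557, -2.9837]  P^-=[0.5774 -0.5026; -0.5026 1.5426]  S=[0.5847]  K=[0.7297; -0.0680]  nu=[4.6908]  x^+=[2.0670, -3.3028]  P^+=[0.2661 -0.4735; -0.4735 1.5399]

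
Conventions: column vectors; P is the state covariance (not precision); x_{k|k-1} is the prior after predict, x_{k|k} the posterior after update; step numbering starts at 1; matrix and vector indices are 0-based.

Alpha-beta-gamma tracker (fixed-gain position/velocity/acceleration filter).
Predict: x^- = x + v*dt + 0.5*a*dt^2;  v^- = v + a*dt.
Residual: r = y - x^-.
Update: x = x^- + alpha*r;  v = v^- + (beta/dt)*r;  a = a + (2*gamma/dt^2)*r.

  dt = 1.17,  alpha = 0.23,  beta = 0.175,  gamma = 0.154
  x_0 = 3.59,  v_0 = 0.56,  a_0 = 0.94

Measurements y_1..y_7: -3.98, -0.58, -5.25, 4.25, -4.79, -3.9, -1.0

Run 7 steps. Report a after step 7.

a_post = 5.8288

step 1: x_pred=4.8886  r=-8.8686  x^+=2.8488  v^+=0.3333  a^+=-1.0554
step 2: x_pred=2.5164  r=-3.0964  x^+=1.8042  v^+=-1.3647  a^+=-1.7521
step 3: x_pred=-0.9917  r=-4.2583  x^+=-1.9711  v^+=-4.0516  a^+=-2.7102
step 4: x_pred=-8.5664  r=12.8164  x^+=-5.6186  v^+=-5.3055  a^+=0.1735
step 5: x_pred=-11.7074  r=6.9174  x^+=-10.1164  v^+=-4.0679  a^+=1.7298
step 6: x_pred=-13.6919  r=9.7919  x^+=-11.4397  v^+=-0.5794  a^+=3.9330
step 7: x_pred=-9.4257  r=8.4257  x^+=-7.4878  v^+=5.2825  a^+=5.8288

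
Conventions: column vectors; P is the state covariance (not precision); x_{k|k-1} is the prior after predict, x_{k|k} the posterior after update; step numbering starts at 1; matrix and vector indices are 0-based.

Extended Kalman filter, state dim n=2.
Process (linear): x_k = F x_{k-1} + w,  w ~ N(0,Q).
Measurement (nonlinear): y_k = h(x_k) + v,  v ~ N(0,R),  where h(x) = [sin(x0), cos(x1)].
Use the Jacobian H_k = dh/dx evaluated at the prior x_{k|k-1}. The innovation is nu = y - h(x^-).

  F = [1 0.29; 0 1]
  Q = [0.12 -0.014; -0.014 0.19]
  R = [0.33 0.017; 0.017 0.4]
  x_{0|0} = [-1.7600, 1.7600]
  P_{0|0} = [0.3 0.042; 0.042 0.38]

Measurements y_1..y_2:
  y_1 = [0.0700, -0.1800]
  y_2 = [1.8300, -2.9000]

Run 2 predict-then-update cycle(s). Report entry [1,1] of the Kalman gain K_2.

step 1: x^-=[-1.2496, 1.7600]  P^-=[0.4763 0.1382; 0.1382 0.5700]  H_jac=[0.3157 0.0000; 0.0000 -0.9822]  S=[0.3775 -0.0259; -0.0259 0.9498]  K=[0.3893 -0.1323; 0.0754 -0.5873]  nu=[1.0189, 0.0081]  x^+=[-0.8540, 1.8320]  P^+=[0.3998 0.0471; 0.0471 0.2379]
step 2: x^-=[-0.3227, 1.8320]  P^-=[0.5672 0.1021; 0.1021 0.4279]  H_jac=[0.9484 0.0000; 0.0000 -0.9661]  S=[0.8401 -0.0766; -0.0766 0.7994]  K=[0.6345 -0.0627; 0.0688 -0.5106]  nu=[2.1472, -2.6417]  x^+=[1.2052, 3.3284]  P^+=[0.2197 0.0148; 0.0148 0.2102]

K[1,1] = -0.5106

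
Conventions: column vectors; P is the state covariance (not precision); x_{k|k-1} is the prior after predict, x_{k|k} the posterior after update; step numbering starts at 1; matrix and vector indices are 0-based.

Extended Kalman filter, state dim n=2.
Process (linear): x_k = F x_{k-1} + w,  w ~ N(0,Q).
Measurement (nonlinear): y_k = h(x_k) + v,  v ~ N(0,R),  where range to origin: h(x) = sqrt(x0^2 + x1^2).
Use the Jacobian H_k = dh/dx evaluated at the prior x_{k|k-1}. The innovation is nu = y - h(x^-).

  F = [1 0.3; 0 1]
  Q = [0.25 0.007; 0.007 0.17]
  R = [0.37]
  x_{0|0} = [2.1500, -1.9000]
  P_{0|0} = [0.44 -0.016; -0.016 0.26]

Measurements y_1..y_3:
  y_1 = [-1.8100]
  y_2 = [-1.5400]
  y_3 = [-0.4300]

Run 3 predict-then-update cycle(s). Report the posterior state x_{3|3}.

x_post = [0.1314, 0.0765]

step 1: x^-=[1.5800, -1.9000]  P^-=[0.7038 0.0690; 0.0690 0.4300]  H_jac=[0.6394 -0.7689]  S=[0.8441]  K=[0.4703; -0.3394]  nu=[-4.2811]  x^+=[-0.4333, -0.4469]  P^+=[0.5171 0.2037; 0.2037 0.3328]
step 2: x^-=[-0.5673, -0.4469]  P^-=[0.9193 0.3106; 0.3106 0.5028]  H_jac=[-0.7856 -0.6188]  S=[1.4317]  K=[-0.6386; -0.3877]  nu=[-2.2622]  x^+=[0.8774, 0.4301]  P^+=[0.3354 -0.0439; -0.0439 0.2876]
step 3: x^-=[1.0064, 0.4301]  P^-=[0.5849 0.0494; 0.0494 0.4576]  H_jac=[0.9195 0.3930]  S=[0.9709]  K=[0.5739; 0.2319]  nu=[-1.5245]  x^+=[0.1314, 0.0765]  P^+=[0.2651 -0.0799; -0.0799 0.4053]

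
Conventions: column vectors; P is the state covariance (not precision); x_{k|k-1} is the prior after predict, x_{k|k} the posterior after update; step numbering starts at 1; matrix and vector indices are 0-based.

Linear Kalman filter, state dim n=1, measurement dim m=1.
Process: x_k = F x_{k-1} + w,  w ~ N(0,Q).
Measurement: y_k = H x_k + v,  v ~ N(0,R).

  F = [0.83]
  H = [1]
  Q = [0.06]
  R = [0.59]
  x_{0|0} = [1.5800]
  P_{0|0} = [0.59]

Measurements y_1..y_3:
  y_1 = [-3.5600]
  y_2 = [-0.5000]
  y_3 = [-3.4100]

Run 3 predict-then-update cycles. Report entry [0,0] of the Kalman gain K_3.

K[0,0] = 0.2311

step 1: x^-=[1.3114]  P^-=[0.4665]  S=[1.0565]  K=[0.4415]  nu=[-4.8714]  x^+=[-0.8395]  P^+=[0.2605]
step 2: x^-=[-0.6967]  P^-=[0.2395]  S=[0.8295]  K=[0.2887]  nu=[0.1967]  x^+=[-0.6399]  P^+=[0.1703]
step 3: x^-=[-0.5312]  P^-=[0.1773]  S=[0.7673]  K=[0.2311]  nu=[-2.8788]  x^+=[-1.1965]  P^+=[0.1364]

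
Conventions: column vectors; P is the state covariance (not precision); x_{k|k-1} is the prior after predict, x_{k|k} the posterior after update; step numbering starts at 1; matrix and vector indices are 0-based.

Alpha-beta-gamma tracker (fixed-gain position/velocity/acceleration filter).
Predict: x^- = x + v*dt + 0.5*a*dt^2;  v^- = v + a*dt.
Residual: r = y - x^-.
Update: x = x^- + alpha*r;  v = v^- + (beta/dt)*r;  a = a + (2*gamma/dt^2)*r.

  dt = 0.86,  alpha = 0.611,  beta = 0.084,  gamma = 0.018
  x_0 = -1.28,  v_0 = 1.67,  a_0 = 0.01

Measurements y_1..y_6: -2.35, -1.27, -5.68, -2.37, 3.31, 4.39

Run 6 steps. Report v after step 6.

v_post = 0.6289

step 1: x_pred=0.1599  r=-2.5099  x^+=-1.3736  v^+=1.4334  a^+=-0.1122
step 2: x_pred=-0.1824  r=-1.0876  x^+=-0.8469  v^+=1.2307  a^+=-0.1651
step 3: x_pred=0.1505  r=-5.8305  x^+=-3.4119  v^+=0.5193  a^+=-0.4489
step 4: x_pred=-3.1314  r=0.7614  x^+=-2.6662  v^+=0.2076  a^+=-0.4118
step 5: x_pred=-2.6400  r=5.9500  x^+=0.9955  v^+=0.4345  a^+=-0.1222
step 6: x_pred=1.3240  r=3.0660  x^+=3.1973  v^+=0.6289  a^+=0.0270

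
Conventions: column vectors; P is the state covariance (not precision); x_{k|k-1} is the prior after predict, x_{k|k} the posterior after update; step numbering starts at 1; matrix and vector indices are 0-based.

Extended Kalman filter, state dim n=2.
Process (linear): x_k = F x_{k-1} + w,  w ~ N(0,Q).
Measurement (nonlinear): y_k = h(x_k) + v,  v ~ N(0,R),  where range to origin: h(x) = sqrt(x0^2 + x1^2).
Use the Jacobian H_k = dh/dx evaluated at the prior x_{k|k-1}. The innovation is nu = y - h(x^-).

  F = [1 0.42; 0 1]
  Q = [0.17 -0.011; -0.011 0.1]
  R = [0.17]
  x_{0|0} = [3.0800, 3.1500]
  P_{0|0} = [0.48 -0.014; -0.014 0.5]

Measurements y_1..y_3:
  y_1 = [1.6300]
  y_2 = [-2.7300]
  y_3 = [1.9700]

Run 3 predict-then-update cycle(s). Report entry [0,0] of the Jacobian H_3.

step 1: x^-=[4.4030, 3.1500]  P^-=[0.7264 0.1850; 0.1850 0.6000]  H_jac=[0.8133 0.5818]  S=[1.0287]  K=[0.6790; 0.4856]  nu=[-3.7838]  x^+=[1.8340, 1.3125]  P^+=[0.2522 -0.1542; -0.1542 0.3574]
step 2: x^-=[2.3853, 1.3125]  P^-=[0.3558 -0.0151; -0.0151 0.4574]  H_jac=[0.8761 0.4821]  S=[0.5366]  K=[0.5673; 0.3863]  nu=[-5.4525]  x^+=[-0.7077, -0.7938]  P^+=[0.1831 -0.1327; -0.1327 0.3773]
step 3: x^-=[-1.0411, -0.7938]  P^-=[0.3082 0.0148; 0.0148 0.4773]  H_jac=[-0.7952 -0.6063]  S=[0.5546]  K=[-0.4581; -0.5430]  nu=[0.6608]  x^+=[-1.3438, -1.1526]  P^+=[0.1918 -0.1232; -0.1232 0.3138]

H_jac[0,0] = -0.7952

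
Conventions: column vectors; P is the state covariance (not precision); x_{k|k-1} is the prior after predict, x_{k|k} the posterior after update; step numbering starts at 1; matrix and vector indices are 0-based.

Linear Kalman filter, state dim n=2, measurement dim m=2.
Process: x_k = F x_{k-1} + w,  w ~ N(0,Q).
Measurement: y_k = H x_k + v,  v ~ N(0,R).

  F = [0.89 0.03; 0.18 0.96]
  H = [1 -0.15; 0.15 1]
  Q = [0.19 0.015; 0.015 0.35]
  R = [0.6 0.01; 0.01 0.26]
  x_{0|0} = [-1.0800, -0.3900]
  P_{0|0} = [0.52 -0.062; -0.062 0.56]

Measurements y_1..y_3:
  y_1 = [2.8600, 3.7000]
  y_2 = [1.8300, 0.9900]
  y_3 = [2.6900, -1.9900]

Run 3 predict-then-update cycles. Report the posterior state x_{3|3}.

step 1: x^-=[-0.9729, -0.5688]  P^-=[0.5991 0.0611; 0.0611 0.8615]  S=[1.2001 0.0304; 0.0304 1.1533]  K=[0.4886 0.1180; -0.0759 0.7569]  nu=[3.7476, 4.4147]  x^+=[1.3791, 2.4884]  P^+=[0.2931 -0.0084; -0.0084 0.1973]
step 2: x^-=[1.3021, 2.6371]  P^-=[0.4219 0.0604; 0.0604 0.5384]  S=[1.0158 0.0516; 0.0516 0.8260]  K=[0.4000 0.1248; -0.0538 0.6661]  nu=[0.9235, -1.8424]  x^+=[1.4416, 1.3600]  P^+=[0.2413 0.0002; 0.0002 0.1726]
step 3: x^-=[1.3238, 1.5651]  P^-=[0.3813 0.0588; 0.0588 0.5170]  S=[0.9753 0.0472; 0.0472 0.8032]  K=[0.3760 0.1224; -0.0510 0.6576]  nu=[1.6009, -3.7537]  x^+=[1.4664, -0.9850]  P^+=[0.2271 0.0015; 0.0015 0.1702]

x_post = [1.4664, -0.9850]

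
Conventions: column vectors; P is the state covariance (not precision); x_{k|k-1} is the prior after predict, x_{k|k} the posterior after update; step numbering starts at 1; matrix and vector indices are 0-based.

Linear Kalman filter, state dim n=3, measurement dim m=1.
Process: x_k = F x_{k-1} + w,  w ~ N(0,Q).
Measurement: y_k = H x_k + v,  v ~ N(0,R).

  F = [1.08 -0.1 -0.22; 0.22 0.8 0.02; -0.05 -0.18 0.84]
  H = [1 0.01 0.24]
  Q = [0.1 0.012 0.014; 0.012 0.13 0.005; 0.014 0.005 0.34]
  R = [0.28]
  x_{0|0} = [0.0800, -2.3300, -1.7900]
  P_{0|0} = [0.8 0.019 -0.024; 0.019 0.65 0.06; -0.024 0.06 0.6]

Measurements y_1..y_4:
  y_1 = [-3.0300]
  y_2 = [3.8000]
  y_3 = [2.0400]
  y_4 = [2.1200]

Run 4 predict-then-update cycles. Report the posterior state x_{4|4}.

x_post = [2.3941, -0.4966, -0.2722]

step 1: x^-=[0.7132, -1.8822, -1.0882]  P^-=[1.0786 0.1534 -0.1567; 0.1534 0.5934 -0.0531; -0.1567 -0.0531 0.7706]  S=[1.3307]  K=[0.7835; 0.1102; 0.0208]  nu=[-3.4632]  x^+=[-2.0001, -2.2637, -1.1604]  P^+=[0.2618 0.0386 -0.1784; 0.0386 0.5772 -0.0562; -0.1784 -0.0562 0.7701]
step 2: x^-=[-1.6785, -2.2742, -0.4673]  P^-=[0.5224 0.0719 -0.3007; 0.0719 0.5226 -0.1415; -0.3007 -0.1415 0.9354]  S=[0.7128]  K=[0.6327; 0.0606; -0.1089]  nu=[5.6134]  x^+=[1.8730, -1.9343, -1.0784]  P^+=[0.2371 0.0446 -0.2516; 0.0446 0.5200 -0.1368; -0.2516 -0.1368 0.9269]
step 3: x^-=[2.4535, -1.1569, -0.6514]  P^-=[0.5305 0.0913 -0.3941; 0.0913 0.4837 -0.1981; -0.3941 -0.1981 1.0748]  S=[0.6842]  K=[0.6385; 0.0710; -0.2019]  nu=[-0.2456]  x^+=[2.2967, -1.1744, -0.6018]  P^+=[0.2516 0.0603 -0.3059; 0.0603 0.4803 -0.1883; -0.3059 -0.1883 1.0469]
step 4: x^-=[2.7303, -0.4463, -0.4089]  P^-=[0.5730 0.1212 -0.4683; 0.1212 0.4625 -0.2362; -0.4683 -0.2362 1.1786]  S=[0.6974]  K=[0.6622; 0.0991; -0.2693]  nu=[-0.5077]  x^+=[2.3941, -0.4966, -0.2722]  P^+=[0.2672 0.0754 -0.3440; 0.0754 0.4556 -0.2176; -0.3440 -0.2176 1.1280]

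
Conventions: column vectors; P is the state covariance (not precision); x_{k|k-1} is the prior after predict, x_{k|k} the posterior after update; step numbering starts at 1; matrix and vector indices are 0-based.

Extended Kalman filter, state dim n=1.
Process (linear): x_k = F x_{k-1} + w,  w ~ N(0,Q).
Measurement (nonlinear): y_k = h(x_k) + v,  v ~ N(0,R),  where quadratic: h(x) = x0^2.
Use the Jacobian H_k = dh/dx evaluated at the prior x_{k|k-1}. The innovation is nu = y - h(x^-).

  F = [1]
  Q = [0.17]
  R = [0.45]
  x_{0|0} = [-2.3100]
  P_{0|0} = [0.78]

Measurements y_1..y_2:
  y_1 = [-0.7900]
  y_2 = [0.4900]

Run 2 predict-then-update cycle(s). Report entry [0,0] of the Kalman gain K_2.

K[0,0] = -0.3134

step 1: x^-=[-2.3100]  P^-=[0.9500]  H_jac=[-4.6200]  S=[20.7272]  K=[-0.2118]  nu=[-6.1261]  x^+=[-1.0128]  P^+=[0.0206]
step 2: x^-=[-1.0128]  P^-=[0.1906]  H_jac=[-2.0256]  S=[1.2321]  K=[-0.3134]  nu=[-0.5357]  x^+=[-0.8449]  P^+=[0.0696]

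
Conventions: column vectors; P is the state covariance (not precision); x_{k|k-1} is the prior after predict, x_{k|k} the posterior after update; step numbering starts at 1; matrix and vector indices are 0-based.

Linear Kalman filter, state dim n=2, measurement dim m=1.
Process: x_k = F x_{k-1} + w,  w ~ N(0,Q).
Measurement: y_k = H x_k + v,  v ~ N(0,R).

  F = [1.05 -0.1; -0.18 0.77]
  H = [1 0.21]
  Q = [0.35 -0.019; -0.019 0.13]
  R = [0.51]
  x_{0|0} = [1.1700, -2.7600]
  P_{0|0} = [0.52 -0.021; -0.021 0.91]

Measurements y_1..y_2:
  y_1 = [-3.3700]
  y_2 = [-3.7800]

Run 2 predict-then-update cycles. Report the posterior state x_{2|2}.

x_post = [-2.5668, -1.1255]

step 1: x^-=[1.5045, -2.3358]  P^-=[0.9368 -0.2047; -0.2047 0.6922]  S=[1.3914]  K=[0.6424; -0.0427]  nu=[-4.3840]  x^+=[-1.3118, -2.1488]  P^+=[0.3626 -0.1666; -0.1666 0.6897]
step 2: x^-=[-1.1625, -1.4185]  P^-=[0.7917 -0.2783; -0.2783 0.5968]  S=[1.2111]  K=[0.6054; -0.1263]  nu=[-2.3196]  x^+=[-2.5668, -1.1255]  P^+=[0.3478 -0.1857; -0.1857 0.5775]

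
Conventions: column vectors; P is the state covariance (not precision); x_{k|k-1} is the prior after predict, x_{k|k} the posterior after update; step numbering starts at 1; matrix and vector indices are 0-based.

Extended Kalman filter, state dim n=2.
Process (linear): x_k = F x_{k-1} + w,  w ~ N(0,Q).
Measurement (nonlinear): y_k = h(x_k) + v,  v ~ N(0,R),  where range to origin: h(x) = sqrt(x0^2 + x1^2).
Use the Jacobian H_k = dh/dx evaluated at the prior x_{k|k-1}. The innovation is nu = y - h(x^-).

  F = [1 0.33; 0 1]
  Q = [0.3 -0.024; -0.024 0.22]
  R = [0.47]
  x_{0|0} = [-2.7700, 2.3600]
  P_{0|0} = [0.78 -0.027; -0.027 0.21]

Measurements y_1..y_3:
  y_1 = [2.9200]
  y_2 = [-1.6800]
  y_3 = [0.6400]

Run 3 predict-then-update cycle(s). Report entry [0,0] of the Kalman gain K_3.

K[0,0] = 0.6633

step 1: x^-=[-1.9912, 2.3600]  P^-=[1.0850 0.0183; 0.0183 0.4300]  H_jac=[-0.6449 0.7643]  S=[1.1544]  K=[-0.5940; 0.2745]  nu=[-0.1678]  x^+=[-1.8915, 2.3139]  P^+=[0.6777 0.2065; 0.2065 0.3430]
step 2: x^-=[-1.1279, 2.3139]  P^-=[1.1514 0.2957; 0.2957 0.5630]  H_jac=[-0.4382 0.8989]  S=[0.9130]  K=[-0.2614; 0.4124]  nu=[-4.2542]  x^+=[-0.0159, 0.5595]  P^+=[1.0890 0.3941; 0.3941 0.4078]
step 3: x^-=[0.1688, 0.5595]  P^-=[1.6935 0.5047; 0.5047 0.6278]  H_jac=[0.2888 0.9574]  S=[1.4657]  K=[0.6633; 0.5095]  nu=[0.0556]  x^+=[0.2056, 0.5878]  P^+=[1.0486 0.0093; 0.0093 0.2473]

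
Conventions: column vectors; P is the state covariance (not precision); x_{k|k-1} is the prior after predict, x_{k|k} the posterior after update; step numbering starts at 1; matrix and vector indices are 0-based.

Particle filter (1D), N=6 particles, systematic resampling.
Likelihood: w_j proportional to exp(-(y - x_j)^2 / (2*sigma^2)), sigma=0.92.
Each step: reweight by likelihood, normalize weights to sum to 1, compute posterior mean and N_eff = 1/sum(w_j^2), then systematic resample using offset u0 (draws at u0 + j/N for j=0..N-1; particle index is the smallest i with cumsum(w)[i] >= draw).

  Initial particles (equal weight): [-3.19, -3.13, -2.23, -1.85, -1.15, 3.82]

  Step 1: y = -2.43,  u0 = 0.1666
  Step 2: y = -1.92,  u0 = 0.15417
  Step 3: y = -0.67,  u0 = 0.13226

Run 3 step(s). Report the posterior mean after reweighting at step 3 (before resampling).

post_mean = -1.6750

step 1: w=[0.1955, 0.2059, 0.2686, 0.2255, 0.1045, 0.0000]  mean=-2.4045  Neff=4.6613  idx=[0, 1, 2, 2, 3, 4]
step 2: w=[0.0877, 0.0957, 0.2148, 0.2148, 0.2267, 0.1602]  mean=-2.1412  Neff=5.3700  idx=[1, 2, 3, 4, 4, 5]
step 3: w=[0.0124, 0.1053, 0.1053, 0.1949, 0.1949, 0.3871]  mean=-1.6750  Neff=4.0294  idx=[2, 3, 4, 5, 5, 5]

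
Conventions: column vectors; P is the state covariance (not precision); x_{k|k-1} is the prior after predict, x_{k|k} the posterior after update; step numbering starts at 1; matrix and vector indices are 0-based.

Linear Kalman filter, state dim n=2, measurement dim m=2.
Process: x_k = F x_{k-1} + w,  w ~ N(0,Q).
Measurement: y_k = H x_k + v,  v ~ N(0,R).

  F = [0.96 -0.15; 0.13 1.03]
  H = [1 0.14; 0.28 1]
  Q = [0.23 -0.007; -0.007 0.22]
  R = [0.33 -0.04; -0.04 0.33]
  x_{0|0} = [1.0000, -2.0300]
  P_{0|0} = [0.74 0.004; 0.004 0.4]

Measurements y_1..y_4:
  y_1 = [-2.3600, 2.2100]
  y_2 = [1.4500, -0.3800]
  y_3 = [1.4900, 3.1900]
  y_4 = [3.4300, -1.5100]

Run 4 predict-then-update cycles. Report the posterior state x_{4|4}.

x_post = [2.0833, -0.2810]

step 1: x^-=[1.2645, -1.9609]  P^-=[0.9198 0.0274; 0.0274 0.6579]  S=[1.2704 0.3382; 0.3382 1.0754]  K=[0.7165 0.0397; -0.0771 0.6432]  nu=[-3.3500, 3.8168]  x^+=[-0.9843, 0.7524]  P^+=[0.2467 -0.0846; -0.0846 0.2390]
step 2: x^-=[-1.0578, 0.6470]  P^-=[0.4871 -0.0952; -0.0952 0.4551]  S=[0.7994 0.0612; 0.0612 0.7700]  K=[0.5922 0.0065; -0.0825 0.5630]  nu=[2.4172, -0.7308]  x^+=[0.3690, 0.0362]  P^+=[0.2063 -0.0793; -0.0793 0.2113]
step 3: x^-=[0.3488, 0.0853]  P^-=[0.4477 -0.0908; -0.0908 0.4264]  S=[0.7606 0.0507; 0.0507 0.7407]  K=[0.5714 0.0076; -0.0773 0.5467]  nu=[1.1293, 3.0071]  x^+=[1.0168, 1.6419]  P^+=[0.1989 -0.0761; -0.0761 0.2048]
step 4: x^-=[0.7298, 1.8233]  P^-=[0.4398 -0.0875; -0.0875 0.4203]  S=[0.7535 0.0510; 0.0510 0.7357]  K=[0.5668 0.0091; -0.0749 0.5431]  nu=[2.4449, -3.5376]  x^+=[2.0833, -0.2810]  P^+=[0.1972 -0.0749; -0.0749 0.2032]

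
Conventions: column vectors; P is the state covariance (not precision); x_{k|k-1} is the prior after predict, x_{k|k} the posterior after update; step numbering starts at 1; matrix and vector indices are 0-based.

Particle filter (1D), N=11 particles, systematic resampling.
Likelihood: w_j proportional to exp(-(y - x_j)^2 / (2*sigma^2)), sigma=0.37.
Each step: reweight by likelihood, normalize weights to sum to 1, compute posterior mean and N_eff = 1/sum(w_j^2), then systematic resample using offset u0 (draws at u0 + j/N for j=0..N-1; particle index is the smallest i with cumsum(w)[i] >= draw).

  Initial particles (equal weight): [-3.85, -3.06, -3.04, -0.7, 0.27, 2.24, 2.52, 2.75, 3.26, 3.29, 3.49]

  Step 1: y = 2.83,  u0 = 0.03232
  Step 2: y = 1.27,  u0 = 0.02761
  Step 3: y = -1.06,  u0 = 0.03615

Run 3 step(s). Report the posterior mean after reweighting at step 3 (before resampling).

post_mean = 2.2401

step 1: w=[0.0000, 0.0000, 0.0000, 0.0000, 0.0000, 0.0894, 0.2245, 0.3115, 0.1623, 0.1472, 0.0650]  mean=2.8631  Neff=4.8146  idx=[5, 6, 6, 6, 7, 7, 7, 8, 8, 9, 10]
step 2: w=[0.7456, 0.0770, 0.0770, 0.0770, 0.0078, 0.0078, 0.0078, 0.0000, 0.0000, 0.0000, 0.0000]  mean=2.3166  Neff=1.7424  idx=[0, 0, 0, 0, 0, 0, 0, 0, 1, 2, 3]
step 3: w=[0.1250, 0.1250, 0.1250, 0.1250, 0.1250, 0.1250, 0.1250, 0.1250, 0.0001, 0.0001, 0.0001]  mean=2.2401  Neff=8.0053  idx=[0, 1, 1, 2, 3, 3, 4, 5, 6, 6, 7]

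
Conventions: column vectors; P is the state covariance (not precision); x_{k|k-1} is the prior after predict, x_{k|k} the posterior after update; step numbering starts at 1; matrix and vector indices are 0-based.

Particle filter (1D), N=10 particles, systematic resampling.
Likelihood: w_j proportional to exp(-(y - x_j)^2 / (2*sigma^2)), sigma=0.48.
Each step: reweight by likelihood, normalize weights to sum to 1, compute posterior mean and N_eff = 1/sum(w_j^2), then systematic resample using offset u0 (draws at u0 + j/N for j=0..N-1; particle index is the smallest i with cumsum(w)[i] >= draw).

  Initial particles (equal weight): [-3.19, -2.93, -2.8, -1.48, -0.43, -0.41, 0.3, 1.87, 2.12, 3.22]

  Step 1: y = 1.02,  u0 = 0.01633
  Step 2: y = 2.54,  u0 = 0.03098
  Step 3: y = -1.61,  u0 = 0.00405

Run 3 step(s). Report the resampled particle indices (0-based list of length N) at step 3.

step 1: w=[0.0000, 0.0000, 0.0000, 0.0000, 0.0166, 0.0188, 0.5171, 0.3321, 0.1153, 0.0000]  mean=1.0058  Neff=2.5535  idx=[4, 6, 6, 6, 6, 6, 7, 7, 7, 8]
step 2: w=[0.0000, 0.0000, 0.0000, 0.0000, 0.0000, 0.0000, 0.2080, 0.2080, 0.2080, 0.3758]  mean=1.9639  Neff=3.6889  idx=[6, 6, 7, 7, 8, 8, 9, 9, 9, 9]
step 3: w=[0.1645, 0.1645, 0.1645, 0.1645, 0.1645, 0.1645, 0.0033, 0.0033, 0.0033, 0.0033]  mean=1.8733  Neff=6.1595  idx=[0, 0, 1, 1, 2, 3, 3, 4, 4, 5]

resampled_idx = [0, 0, 1, 1, 2, 3, 3, 4, 4, 5]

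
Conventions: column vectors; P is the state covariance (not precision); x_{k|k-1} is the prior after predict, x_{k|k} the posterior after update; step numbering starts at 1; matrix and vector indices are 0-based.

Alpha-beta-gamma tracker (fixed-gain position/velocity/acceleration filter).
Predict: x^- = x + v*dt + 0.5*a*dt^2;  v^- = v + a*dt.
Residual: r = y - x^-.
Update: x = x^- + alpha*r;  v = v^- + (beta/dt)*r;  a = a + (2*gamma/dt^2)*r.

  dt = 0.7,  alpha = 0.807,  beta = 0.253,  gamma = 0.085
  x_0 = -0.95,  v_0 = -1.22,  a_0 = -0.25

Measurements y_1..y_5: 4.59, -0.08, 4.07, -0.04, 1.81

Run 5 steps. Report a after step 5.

a_post = -0.3952

step 1: x_pred=-1.8652  r=6.4552  x^+=3.3441  v^+=0.9381  a^+=1.9896
step 2: x_pred=4.4883  r=-4.5683  x^+=0.8017  v^+=0.6797  a^+=0.4047
step 3: x_pred=1.3766  r=2.6934  x^+=3.5502  v^+=1.9364  a^+=1.3391
step 4: x_pred=5.2338  r=-5.2738  x^+=0.9778  v^+=0.9677  a^+=-0.4906
step 5: x_pred=1.5351  r=0.2749  x^+=1.7569  v^+=0.7237  a^+=-0.3952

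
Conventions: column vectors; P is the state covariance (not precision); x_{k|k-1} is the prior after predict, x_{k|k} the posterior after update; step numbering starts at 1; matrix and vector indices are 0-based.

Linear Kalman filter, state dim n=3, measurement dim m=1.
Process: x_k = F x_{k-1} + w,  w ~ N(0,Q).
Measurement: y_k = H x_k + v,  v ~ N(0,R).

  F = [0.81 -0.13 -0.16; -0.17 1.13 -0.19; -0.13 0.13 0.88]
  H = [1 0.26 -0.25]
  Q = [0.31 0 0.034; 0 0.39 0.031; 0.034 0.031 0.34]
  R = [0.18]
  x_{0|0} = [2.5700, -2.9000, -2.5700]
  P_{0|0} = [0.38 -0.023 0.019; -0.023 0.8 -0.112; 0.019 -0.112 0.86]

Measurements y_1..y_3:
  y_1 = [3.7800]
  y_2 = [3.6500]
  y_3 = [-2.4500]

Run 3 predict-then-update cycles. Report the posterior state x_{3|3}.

x_post = [-0.3723, -2.5507, -1.1045]

step 1: x^-=[2.8699, -3.2256, -2.9727]  P^-=[0.5901 -0.1502 -0.1144; -0.1502 1.5117 -0.0940; -0.1144 -0.0940 0.9967]  S=[0.9259]  K=[0.6260; 0.2877; -0.4190]  nu=[1.0056]  x^+=[3.4994, -2.9363, -3.3941]  P^+=[0.2272 -0.3169 0.1285; -0.3169 1.4351 0.0176; 0.1285 0.0176 0.8342]
step 2: x^-=[3.7593, -3.2681, -3.8234]  P^-=[0.5389 -0.5329 -0.0785; -0.5329 2.3816 0.1620; -0.0785 0.1620 0.9994]  S=[0.6834]  K=[0.6145; 0.0671; -0.4188]  nu=[-0.2155]  x^+=[3.6269, -3.2825, -3.7332]  P^+=[0.2808 -0.5611 0.0974; -0.5611 2.3786 0.1812; 0.0974 0.1812 0.8796]
step 3: x^-=[3.9618, -3.6165, -4.1834]  P^-=[0.6574 -0.9279 -0.1812; -0.9279 3.6111 0.4979; -0.1812 0.4979 1.1042]  S=[0.6939]  K=[0.6650; -0.1635; -0.4724]  nu=[-6.5174]  x^+=[-0.3723, -2.5507, -1.1045]  P^+=[0.3505 -0.8524 0.0368; -0.8524 3.5925 0.4443; 0.0368 0.4443 0.9493]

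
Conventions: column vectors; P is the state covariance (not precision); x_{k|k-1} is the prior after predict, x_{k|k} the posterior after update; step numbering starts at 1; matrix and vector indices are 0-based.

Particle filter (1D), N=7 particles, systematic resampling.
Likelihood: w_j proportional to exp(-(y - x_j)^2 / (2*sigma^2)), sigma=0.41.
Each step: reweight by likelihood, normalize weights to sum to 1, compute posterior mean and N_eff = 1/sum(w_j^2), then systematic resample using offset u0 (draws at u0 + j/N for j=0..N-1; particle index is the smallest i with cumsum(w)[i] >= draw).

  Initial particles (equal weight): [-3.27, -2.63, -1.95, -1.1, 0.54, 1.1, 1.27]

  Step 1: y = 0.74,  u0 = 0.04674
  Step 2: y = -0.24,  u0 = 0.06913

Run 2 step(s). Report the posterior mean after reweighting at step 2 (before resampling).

post_mean = 0.5575

step 1: w=[0.0000, 0.0000, 0.0000, 0.0000, 0.4435, 0.3398, 0.2166]  mean=0.8884  Neff=2.7846  idx=[4, 4, 4, 5, 5, 5, 6]
step 2: w=[0.3231, 0.3231, 0.3231, 0.0095, 0.0095, 0.0095, 0.0022]  mean=0.5575  Neff=3.1897  idx=[0, 0, 1, 1, 1, 2, 2]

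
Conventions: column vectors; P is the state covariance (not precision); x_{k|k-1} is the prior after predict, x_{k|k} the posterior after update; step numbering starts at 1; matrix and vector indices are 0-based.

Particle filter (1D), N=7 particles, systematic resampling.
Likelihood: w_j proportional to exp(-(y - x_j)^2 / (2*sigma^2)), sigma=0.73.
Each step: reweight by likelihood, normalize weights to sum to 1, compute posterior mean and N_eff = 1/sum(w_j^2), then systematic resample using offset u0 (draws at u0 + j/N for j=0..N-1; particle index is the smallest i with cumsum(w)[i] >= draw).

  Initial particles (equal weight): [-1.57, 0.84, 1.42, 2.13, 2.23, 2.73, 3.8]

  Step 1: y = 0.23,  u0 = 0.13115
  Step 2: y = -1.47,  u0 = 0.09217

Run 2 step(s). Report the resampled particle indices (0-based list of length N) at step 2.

resampled_idx = [0, 0, 1, 2, 2, 3, 3]

step 1: w=[0.0444, 0.6542, 0.2457, 0.0314, 0.0217, 0.0026, 0.0000]  mean=0.9512  Neff=2.0334  idx=[1, 1, 1, 1, 2, 2, 4]
step 2: w=[0.2428, 0.2428, 0.2428, 0.2428, 0.0143, 0.0143, 0.0001]  mean=0.8568  Neff=4.2330  idx=[0, 0, 1, 2, 2, 3, 3]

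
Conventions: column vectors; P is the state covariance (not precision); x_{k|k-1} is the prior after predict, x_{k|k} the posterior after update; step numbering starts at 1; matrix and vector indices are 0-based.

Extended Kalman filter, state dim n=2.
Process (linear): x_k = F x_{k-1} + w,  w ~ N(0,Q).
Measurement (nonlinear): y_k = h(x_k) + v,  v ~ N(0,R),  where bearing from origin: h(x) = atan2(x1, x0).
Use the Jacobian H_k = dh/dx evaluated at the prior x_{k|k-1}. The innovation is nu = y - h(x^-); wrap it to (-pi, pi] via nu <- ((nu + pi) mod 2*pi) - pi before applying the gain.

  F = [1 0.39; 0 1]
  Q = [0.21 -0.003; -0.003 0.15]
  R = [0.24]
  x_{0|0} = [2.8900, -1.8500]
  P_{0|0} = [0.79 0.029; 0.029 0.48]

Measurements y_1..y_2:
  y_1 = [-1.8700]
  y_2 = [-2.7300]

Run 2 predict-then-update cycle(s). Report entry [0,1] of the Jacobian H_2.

step 1: x^-=[2.1685, -1.8500]  P^-=[1.0956 0.2132; 0.2132 0.6300]  H_jac=[0.2277 0.2669]  S=[0.3676]  K=[0.8335; 0.5895]  nu=[-1.1637]  x^+=[1.1986, -2.5360]  P^+=[0.8403 0.0326; 0.0326 0.5023]
step 2: x^-=[0.2096, -2.5360]  P^-=[1.1521 0.2255; 0.2255 0.6523]  H_jac=[0.3917 0.0324]  S=[0.4231]  K=[1.0837; 0.2586]  nu=[-1.2417]  x^+=[-1.1360, -2.8571]  P^+=[0.6552 0.1069; 0.1069 0.6240]

H_jac[0,1] = 0.0324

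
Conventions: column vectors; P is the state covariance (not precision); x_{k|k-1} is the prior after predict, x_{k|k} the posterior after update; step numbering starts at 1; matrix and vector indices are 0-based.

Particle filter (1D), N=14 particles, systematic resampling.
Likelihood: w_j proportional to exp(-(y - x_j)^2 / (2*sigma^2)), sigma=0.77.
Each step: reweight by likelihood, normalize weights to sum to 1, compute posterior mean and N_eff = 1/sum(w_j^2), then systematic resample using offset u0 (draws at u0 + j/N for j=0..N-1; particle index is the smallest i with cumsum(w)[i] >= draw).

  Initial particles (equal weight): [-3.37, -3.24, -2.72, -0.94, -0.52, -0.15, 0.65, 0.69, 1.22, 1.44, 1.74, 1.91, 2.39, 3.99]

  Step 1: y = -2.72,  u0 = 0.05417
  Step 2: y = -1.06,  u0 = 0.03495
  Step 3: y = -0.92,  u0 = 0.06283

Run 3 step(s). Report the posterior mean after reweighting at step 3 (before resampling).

step 1: w=[0.2708, 0.3078, 0.3867, 0.0267, 0.0065, 0.0015, 0.0000, 0.0000, 0.0000, 0.0000, 0.0000, 0.0000, 0.0000, 0.0000]  mean=-2.9902  Neff=3.1415  idx=[0, 0, 0, 0, 1, 1, 1, 1, 2, 2, 2, 2, 2, 3]
step 2: w=[0.0070, 0.0070, 0.0070, 0.0070, 0.0114, 0.0114, 0.0114, 0.0114, 0.0614, 0.0614, 0.0614, 0.0614, 0.0614, 0.6196]  mean=-1.6590  Neff=2.4788  idx=[4, 8, 9, 10, 12, 13, 13, 13, 13, 13, 13, 13, 13, 13]
step 3: w=[0.0012, 0.0070, 0.0070, 0.0070, 0.0070, 0.1079, 0.1079, 0.1079, 0.1079, 0.1079, 0.1079, 0.1079, 0.1079, 0.1079]  mean=-0.9926  Neff=9.5322  idx=[5, 5, 6, 7, 7, 8, 9, 9, 10, 11, 11, 12, 13, 13]

post_mean = -0.9926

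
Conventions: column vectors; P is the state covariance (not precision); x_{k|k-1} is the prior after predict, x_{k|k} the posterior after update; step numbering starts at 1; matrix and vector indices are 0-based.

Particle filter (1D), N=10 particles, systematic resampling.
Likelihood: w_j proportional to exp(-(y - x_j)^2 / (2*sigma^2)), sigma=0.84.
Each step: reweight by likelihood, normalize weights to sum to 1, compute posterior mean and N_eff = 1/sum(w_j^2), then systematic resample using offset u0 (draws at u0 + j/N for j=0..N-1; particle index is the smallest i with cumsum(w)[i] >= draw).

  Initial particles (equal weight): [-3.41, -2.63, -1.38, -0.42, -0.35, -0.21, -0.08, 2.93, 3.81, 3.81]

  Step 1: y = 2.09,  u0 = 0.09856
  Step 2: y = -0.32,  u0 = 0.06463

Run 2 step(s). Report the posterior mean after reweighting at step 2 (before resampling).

post_mean = 2.9338

step 1: w=[0.0000, 0.0000, 0.0002, 0.0123, 0.0157, 0.0251, 0.0379, 0.6467, 0.1310, 0.1310]  mean=2.8742  Neff=2.1975  idx=[7, 7, 7, 7, 7, 7, 7, 8, 9, 9]
step 2: w=[0.1422, 0.1422, 0.1422, 0.1422, 0.1422, 0.1422, 0.1422, 0.0014, 0.0014, 0.0014]  mean=2.9338  Neff=7.0600  idx=[0, 1, 1, 2, 3, 3, 4, 5, 6, 6]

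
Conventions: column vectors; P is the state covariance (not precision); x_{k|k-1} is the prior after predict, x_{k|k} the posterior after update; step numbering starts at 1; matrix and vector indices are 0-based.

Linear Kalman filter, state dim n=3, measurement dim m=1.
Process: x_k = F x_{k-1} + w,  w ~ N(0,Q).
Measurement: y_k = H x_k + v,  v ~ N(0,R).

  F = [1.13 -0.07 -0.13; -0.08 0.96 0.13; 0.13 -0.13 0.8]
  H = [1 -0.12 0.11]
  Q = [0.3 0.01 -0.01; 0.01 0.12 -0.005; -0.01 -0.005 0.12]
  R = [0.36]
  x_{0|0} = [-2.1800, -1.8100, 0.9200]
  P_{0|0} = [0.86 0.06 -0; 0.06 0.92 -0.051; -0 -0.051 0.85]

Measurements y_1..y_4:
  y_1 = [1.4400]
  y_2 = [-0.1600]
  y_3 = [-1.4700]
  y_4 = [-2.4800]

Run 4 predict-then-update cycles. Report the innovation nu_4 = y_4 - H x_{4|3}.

step 1: x^-=[-2.4563, -1.4436, 0.6879]  P^-=[1.4066 -0.0717 0.0289; -0.0717 0.9658 -0.0706; 0.0289 -0.0706 0.7027]  S=[1.8144]  K=[0.7817; -0.1077; 0.0632]  nu=[3.6474]  x^+=[0.3949, -1.8363, 0.9185]  P^+=[0.2978 0.0810 -0.0607; 0.0810 0.9448 -0.0582; -0.0607 -0.0582 0.6954]
step 2: x^-=[0.4554, -1.6750, 1.0248]  P^-=[0.7006 -0.0056 -0.0942; -0.0056 0.9786 -0.0836; -0.0942 -0.0836 0.5828]  S=[1.0646]  K=[0.6490; -0.1242; -0.0188]  nu=[-0.9291]  x^+=[-0.1476, -1.5596, 1.0423]  P^+=[0.2522 0.0802 -0.0812; 0.0802 0.9622 -0.0861; -0.0812 -0.0861 0.5824]
step 3: x^-=[-0.1931, -1.3499, 1.0174]  P^-=[0.6462 -0.0011 -0.1059; -0.0011 0.9861 -0.1171; -0.1059 -0.1171 0.5116]  S=[1.0066]  K=[0.6305; -0.1314; -0.0354]  nu=[-1.5508]  x^+=[-1.1709, -1.1461, 1.0723]  P^+=[0.2460 0.0823 -0.0835; 0.0823 0.9687 -0.1218; -0.0835 -0.1218 0.5103]
step 4: x^-=[-1.3823, -0.8672, 0.8546]  P^-=[0.6368 0.0070 -0.1003; 0.0070 0.9817 -0.1518; -0.1003 -0.1518 0.4723]  S=[0.9969]  K=[0.6269; -0.1279; -0.0302]  nu=[-1.2958]  x^+=[-2.1946, -0.7015, 0.8937]  P^+=[0.2451 0.0869 -0.0814; 0.0869 0.9654 -0.1557; -0.0814 -0.1557 0.4714]

innov = [-1.2958]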